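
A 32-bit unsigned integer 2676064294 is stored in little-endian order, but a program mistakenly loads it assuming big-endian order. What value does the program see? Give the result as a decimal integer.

2676064294 in 32-bit hexadecimal is 0x9F818026.
Stored little-endian, the bytes at ascending addresses are 26 80 81 9F.
Read back as big-endian, the last byte is least significant, giving 0x2680819F.
0x2680819F = 645955999.

645955999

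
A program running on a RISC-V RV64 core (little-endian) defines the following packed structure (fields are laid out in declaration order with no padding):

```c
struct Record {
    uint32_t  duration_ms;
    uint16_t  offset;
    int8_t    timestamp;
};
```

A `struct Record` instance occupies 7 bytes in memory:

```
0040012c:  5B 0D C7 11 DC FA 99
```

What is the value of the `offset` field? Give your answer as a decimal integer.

64220

`offset` follows `duration_ms` (4 bytes), so it starts at byte offset 4 and occupies 2 bytes.
Bytes at offsets 4..5: DC FA.
Little-endian stores the least-significant byte at the lowest address.
Reassemble most-significant byte first: FA DC → 0xFADC.
0xFADC = 64220.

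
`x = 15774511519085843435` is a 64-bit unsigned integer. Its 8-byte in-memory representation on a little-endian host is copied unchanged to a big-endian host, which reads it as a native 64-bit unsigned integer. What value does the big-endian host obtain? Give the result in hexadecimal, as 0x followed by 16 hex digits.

0xEB536B50A652EADA

15774511519085843435 in 64-bit hexadecimal is 0xDAEA52A6506B53EB.
Stored little-endian, the bytes at ascending addresses are EB 53 6B 50 A6 52 EA DA.
Read back as big-endian, the last byte is least significant, giving 0xEB536B50A652EADA.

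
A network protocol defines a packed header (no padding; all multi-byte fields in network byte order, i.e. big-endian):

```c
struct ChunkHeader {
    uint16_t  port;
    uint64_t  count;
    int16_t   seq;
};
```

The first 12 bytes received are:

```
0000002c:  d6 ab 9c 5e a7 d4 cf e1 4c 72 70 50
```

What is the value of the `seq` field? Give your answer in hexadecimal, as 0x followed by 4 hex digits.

`seq` follows `port` (2 B), `count` (8 B), so it starts at offset 2 + 8 = 10 and occupies 2 bytes.
Bytes at offsets 10..11: 70 50.
In big-endian order the high byte comes first in memory.
The bytes are already most-significant first: 0x7050.

0x7050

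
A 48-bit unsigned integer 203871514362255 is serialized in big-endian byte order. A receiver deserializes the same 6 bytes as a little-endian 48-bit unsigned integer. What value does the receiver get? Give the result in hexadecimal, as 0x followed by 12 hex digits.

0x8F8131896BB9

203871514362255 in 48-bit hexadecimal is 0xB96B8931818F.
Stored big-endian, the bytes at ascending addresses are B9 6B 89 31 81 8F.
Read back as little-endian, the first byte is least significant, giving 0x8F8131896BB9.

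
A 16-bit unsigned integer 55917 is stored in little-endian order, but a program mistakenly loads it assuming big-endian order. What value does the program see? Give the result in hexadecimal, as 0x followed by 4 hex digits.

0x6DDA

55917 in 16-bit hexadecimal is 0xDA6D.
Stored little-endian, the bytes at ascending addresses are 6D DA.
Read back as big-endian, the last byte is least significant, giving 0x6DDA.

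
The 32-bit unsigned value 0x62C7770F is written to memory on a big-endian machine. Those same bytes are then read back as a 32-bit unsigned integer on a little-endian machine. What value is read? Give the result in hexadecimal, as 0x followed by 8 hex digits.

0x0F77C762

Stored big-endian, the bytes at ascending addresses are 62 C7 77 0F.
Read back as little-endian, the first byte is least significant, giving 0x0F77C762.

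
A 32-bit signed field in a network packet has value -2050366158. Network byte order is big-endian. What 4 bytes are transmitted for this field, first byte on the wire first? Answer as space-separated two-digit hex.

Two's complement of -2050366158 in 32 bits: 2050366158 = 0x7A361ACE; invert → 0x85C9E531; add 1 → 0x85C9E532.
Split into bytes (most-significant first): 85 C9 E5 32.
In big-endian order the high byte comes first in memory.
So the memory order matches the most-significant-first order: 85 C9 E5 32.

85 C9 E5 32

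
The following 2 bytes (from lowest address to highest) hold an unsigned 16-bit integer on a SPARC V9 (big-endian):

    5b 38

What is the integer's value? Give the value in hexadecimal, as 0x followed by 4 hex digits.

0x5B38

Big-endian: lowest address holds the most-significant byte.
The bytes are already most-significant first: 0x5B38.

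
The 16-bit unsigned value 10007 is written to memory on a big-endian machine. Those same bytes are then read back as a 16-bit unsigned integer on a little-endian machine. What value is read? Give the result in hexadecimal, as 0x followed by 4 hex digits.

10007 in 16-bit hexadecimal is 0x2717.
Stored big-endian, the bytes at ascending addresses are 27 17.
Read back as little-endian, the first byte is least significant, giving 0x1727.

0x1727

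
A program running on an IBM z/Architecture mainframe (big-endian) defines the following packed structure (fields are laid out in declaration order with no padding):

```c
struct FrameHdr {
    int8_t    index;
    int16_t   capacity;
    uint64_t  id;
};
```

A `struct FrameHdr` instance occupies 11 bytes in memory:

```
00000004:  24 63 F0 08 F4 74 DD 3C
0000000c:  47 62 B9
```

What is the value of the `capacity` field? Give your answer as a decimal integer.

`capacity` follows `index` (1 byte), so it starts at byte offset 1 and occupies 2 bytes.
Bytes at offsets 1..2: 63 F0.
Big-endian: lowest address holds the most-significant byte.
The bytes are already most-significant first: 0x63F0.
0x63F0 = 25584.

25584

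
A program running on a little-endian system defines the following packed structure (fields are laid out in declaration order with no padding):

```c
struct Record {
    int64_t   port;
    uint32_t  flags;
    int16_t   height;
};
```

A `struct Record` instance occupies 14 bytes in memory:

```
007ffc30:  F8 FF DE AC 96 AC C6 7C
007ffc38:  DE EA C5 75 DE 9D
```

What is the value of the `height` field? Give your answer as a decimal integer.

`height` follows `port` (8 B), `flags` (4 B), so it starts at offset 8 + 4 = 12 and occupies 2 bytes.
Bytes at offsets 12..13: DE 9D.
Little-endian stores the least-significant byte at the lowest address.
Reassemble most-significant byte first: 9D DE → 0x9DDE.
Top bit is set, so as a signed 16-bit value this is 0x9DDE − 2^16 = -25122.

-25122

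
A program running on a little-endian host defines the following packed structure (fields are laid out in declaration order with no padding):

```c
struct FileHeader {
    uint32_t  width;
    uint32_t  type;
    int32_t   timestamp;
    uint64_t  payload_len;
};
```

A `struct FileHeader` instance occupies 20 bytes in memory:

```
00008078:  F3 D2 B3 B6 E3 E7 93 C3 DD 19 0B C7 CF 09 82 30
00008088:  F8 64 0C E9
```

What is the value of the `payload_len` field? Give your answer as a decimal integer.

16792908127686232527

`payload_len` follows `width` (4 B), `type` (4 B), `timestamp` (4 B), so it starts at offset 4 + 4 + 4 = 12 and occupies 8 bytes.
Bytes at offsets 12..19: CF 09 82 30 F8 64 0C E9.
Little-endian: lowest address holds the least-significant byte.
Reassemble most-significant byte first: E9 0C 64 F8 30 82 09 CF → 0xE90C64F8308209CF.
0xE90C64F8308209CF = 16792908127686232527.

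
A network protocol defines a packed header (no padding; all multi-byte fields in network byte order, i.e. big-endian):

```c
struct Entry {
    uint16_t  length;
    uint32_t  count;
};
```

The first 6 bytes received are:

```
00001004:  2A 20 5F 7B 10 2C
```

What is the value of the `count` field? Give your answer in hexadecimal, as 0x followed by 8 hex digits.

`count` follows `length` (2 bytes), so it starts at byte offset 2 and occupies 4 bytes.
Bytes at offsets 2..5: 5F 7B 10 2C.
Big-endian stores the most-significant byte at the lowest address.
The bytes are already most-significant first: 0x5F7B102C.

0x5F7B102C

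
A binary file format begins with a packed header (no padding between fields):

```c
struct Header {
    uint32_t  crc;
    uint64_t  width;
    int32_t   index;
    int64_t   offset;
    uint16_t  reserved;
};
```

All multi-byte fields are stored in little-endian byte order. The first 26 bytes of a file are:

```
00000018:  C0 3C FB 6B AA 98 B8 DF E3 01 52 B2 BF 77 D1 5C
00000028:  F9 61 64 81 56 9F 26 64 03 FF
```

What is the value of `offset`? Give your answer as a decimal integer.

`offset` follows `crc` (4 B), `width` (8 B), `index` (4 B), so it starts at offset 4 + 8 + 4 = 16 and occupies 8 bytes.
Bytes at offsets 16..23: F9 61 64 81 56 9F 26 64.
In little-endian order the low byte comes first in memory.
Reassemble most-significant byte first: 64 26 9F 56 81 64 61 F9 → 0x64269F56816461F9.
0x64269F56816461F9 = 7216630646794641913.

7216630646794641913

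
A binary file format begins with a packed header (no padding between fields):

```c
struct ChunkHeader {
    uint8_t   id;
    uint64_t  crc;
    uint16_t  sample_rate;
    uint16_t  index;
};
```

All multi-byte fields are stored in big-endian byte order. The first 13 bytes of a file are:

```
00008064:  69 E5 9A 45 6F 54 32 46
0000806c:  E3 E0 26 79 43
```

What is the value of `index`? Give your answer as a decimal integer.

31043

`index` follows `id` (1 B), `crc` (8 B), `sample_rate` (2 B), so it starts at offset 1 + 8 + 2 = 11 and occupies 2 bytes.
Bytes at offsets 11..12: 79 43.
In big-endian order the high byte comes first in memory.
The bytes are already most-significant first: 0x7943.
0x7943 = 31043.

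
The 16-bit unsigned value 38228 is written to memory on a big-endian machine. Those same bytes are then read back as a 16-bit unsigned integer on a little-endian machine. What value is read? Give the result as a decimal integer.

38228 in 16-bit hexadecimal is 0x9554.
Stored big-endian, the bytes at ascending addresses are 95 54.
Read back as little-endian, the first byte is least significant, giving 0x5495.
0x5495 = 21653.

21653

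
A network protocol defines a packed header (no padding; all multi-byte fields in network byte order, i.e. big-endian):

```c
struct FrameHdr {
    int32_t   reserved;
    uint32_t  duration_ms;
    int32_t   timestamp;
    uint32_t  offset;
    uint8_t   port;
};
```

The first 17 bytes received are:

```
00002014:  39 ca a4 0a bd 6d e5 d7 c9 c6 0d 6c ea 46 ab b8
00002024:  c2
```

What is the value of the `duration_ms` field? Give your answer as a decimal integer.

`duration_ms` follows `reserved` (4 bytes), so it starts at byte offset 4 and occupies 4 bytes.
Bytes at offsets 4..7: BD 6D E5 D7.
In big-endian order the high byte comes first in memory.
The bytes are already most-significant first: 0xBD6DE5D7.
0xBD6DE5D7 = 3178096087.

3178096087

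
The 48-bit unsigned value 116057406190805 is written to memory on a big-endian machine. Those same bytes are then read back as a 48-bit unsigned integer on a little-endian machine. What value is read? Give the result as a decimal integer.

116057406190805 in 48-bit hexadecimal is 0x698DB87834D5.
Stored big-endian, the bytes at ascending addresses are 69 8D B8 78 34 D5.
Read back as little-endian, the first byte is least significant, giving 0xD53478B88D69.
0xD53478B88D69 = 234421340376425.

234421340376425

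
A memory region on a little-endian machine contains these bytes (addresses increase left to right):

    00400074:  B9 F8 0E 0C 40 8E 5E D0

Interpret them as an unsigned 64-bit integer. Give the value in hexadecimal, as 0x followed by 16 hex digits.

Little-endian stores the least-significant byte at the lowest address.
Reassemble most-significant byte first: D0 5E 8E 40 0C 0E F8 B9 → 0xD05E8E400C0EF8B9.

0xD05E8E400C0EF8B9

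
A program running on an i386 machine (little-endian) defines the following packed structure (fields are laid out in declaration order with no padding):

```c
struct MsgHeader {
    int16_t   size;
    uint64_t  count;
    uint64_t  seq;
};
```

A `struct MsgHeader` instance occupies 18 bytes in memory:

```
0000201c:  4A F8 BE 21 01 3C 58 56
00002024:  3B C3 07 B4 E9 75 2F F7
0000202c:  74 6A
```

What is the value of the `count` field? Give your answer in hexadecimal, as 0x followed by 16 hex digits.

`count` follows `size` (2 bytes), so it starts at byte offset 2 and occupies 8 bytes.
Bytes at offsets 2..9: BE 21 01 3C 58 56 3B C3.
Little-endian stores the least-significant byte at the lowest address.
Reassemble most-significant byte first: C3 3B 56 58 3C 01 21 BE → 0xC33B56583C0121BE.

0xC33B56583C0121BE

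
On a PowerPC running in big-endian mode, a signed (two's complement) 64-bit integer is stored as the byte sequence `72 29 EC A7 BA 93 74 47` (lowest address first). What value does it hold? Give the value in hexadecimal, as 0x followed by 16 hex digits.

Big-endian: lowest address holds the most-significant byte.
The bytes are already most-significant first: 0x7229ECA7BA937447.

0x7229ECA7BA937447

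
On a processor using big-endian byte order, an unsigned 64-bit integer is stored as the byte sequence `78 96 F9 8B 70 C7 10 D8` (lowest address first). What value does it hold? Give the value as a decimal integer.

Big-endian: lowest address holds the most-significant byte.
The bytes are already most-significant first: 0x7896F98B70C710D8.
0x7896F98B70C710D8 = 8689406908345815256.

8689406908345815256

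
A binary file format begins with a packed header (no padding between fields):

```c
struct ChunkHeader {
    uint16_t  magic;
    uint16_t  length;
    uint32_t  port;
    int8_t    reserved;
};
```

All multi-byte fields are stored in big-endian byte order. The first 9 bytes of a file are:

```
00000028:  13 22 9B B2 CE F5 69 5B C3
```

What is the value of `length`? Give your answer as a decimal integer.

39858

`length` follows `magic` (2 bytes), so it starts at byte offset 2 and occupies 2 bytes.
Bytes at offsets 2..3: 9B B2.
Big-endian: lowest address holds the most-significant byte.
The bytes are already most-significant first: 0x9BB2.
0x9BB2 = 39858.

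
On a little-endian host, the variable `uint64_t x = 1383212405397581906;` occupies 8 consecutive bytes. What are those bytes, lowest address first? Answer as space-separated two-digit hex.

1383212405397581906 in hexadecimal, padded to 64 bits, is 0x1332285AA8A2F052.
Split into bytes (most-significant first): 13 32 28 5A A8 A2 F0 52.
In little-endian order the low byte comes first in memory.
So at ascending addresses the bytes are 52 F0 A2 A8 5A 28 32 13.

52 F0 A2 A8 5A 28 32 13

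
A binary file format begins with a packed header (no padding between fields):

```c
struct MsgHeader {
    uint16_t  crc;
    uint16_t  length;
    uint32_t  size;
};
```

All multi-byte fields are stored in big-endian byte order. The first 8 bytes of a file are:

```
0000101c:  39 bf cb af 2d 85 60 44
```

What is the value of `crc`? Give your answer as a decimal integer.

14783

`crc` is the first field, at byte offset 0, occupying 2 bytes.
Bytes at offsets 0..1: 39 BF.
Big-endian: lowest address holds the most-significant byte.
The bytes are already most-significant first: 0x39BF.
0x39BF = 14783.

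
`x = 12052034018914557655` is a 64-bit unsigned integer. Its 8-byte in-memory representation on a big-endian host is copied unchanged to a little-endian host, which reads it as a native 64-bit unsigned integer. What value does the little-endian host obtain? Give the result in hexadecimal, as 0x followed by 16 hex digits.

12052034018914557655 in 64-bit hexadecimal is 0xA7416D15F6535ED7.
Stored big-endian, the bytes at ascending addresses are A7 41 6D 15 F6 53 5E D7.
Read back as little-endian, the first byte is least significant, giving 0xD75E53F6156D41A7.

0xD75E53F6156D41A7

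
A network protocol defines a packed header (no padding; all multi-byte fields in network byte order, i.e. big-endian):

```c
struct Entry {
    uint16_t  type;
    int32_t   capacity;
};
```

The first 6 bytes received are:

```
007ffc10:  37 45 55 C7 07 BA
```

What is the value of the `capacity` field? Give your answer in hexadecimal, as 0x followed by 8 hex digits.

0x55C707BA

`capacity` follows `type` (2 bytes), so it starts at byte offset 2 and occupies 4 bytes.
Bytes at offsets 2..5: 55 C7 07 BA.
Big-endian: lowest address holds the most-significant byte.
The bytes are already most-significant first: 0x55C707BA.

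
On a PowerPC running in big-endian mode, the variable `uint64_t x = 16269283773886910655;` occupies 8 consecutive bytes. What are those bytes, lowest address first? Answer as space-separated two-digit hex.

16269283773886910655 in hexadecimal, padded to 64 bits, is 0xE1C81B64DC8E50BF.
Split into bytes (most-significant first): E1 C8 1B 64 DC 8E 50 BF.
In big-endian order the high byte comes first in memory.
So the memory order matches the most-significant-first order: E1 C8 1B 64 DC 8E 50 BF.

E1 C8 1B 64 DC 8E 50 BF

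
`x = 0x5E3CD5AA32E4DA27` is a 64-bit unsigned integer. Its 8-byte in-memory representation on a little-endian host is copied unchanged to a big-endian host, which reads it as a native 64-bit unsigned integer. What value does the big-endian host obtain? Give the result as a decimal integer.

Stored little-endian, the bytes at ascending addresses are 27 DA E4 32 AA D5 3C 5E.
Read back as big-endian, the last byte is least significant, giving 0x27DAE432AAD53C5E.
0x27DAE432AAD53C5E = 2871858618667711582.

2871858618667711582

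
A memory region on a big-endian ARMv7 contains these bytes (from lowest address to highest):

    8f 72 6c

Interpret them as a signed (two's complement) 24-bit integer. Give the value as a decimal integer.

-7376276

Big-endian: lowest address holds the most-significant byte.
The bytes are already most-significant first: 0x8F726C.
Top bit is set, so as a signed 24-bit value this is 0x8F726C − 2^24 = -7376276.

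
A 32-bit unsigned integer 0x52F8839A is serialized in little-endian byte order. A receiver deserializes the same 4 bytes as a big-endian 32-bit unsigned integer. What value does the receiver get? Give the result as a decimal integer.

2592340050

Stored little-endian, the bytes at ascending addresses are 9A 83 F8 52.
Read back as big-endian, the last byte is least significant, giving 0x9A83F852.
0x9A83F852 = 2592340050.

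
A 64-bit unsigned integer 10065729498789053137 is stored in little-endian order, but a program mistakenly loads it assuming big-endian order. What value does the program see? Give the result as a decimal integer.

10065729498789053137 in 64-bit hexadecimal is 0x8BB0A7A60C7E02D1.
Stored little-endian, the bytes at ascending addresses are D1 02 7E 0C A6 A7 B0 8B.
Read back as big-endian, the last byte is least significant, giving 0xD1027E0CA6A7B08B.
0xD1027E0CA6A7B08B = 15060738696681074827.

15060738696681074827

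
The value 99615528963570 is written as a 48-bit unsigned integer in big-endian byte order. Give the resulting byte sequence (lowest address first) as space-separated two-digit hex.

99615528963570 in hexadecimal, padded to 48 bits, is 0x5A998C37CDF2.
Split into bytes (most-significant first): 5A 99 8C 37 CD F2.
In big-endian order the high byte comes first in memory.
So the memory order matches the most-significant-first order: 5A 99 8C 37 CD F2.

5A 99 8C 37 CD F2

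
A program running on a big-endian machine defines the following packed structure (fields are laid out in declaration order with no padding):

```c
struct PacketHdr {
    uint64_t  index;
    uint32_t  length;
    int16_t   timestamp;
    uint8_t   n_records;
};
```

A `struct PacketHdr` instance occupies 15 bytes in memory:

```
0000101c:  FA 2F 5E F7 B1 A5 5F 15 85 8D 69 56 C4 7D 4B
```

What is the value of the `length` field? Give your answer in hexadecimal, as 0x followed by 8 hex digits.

`length` follows `index` (8 bytes), so it starts at byte offset 8 and occupies 4 bytes.
Bytes at offsets 8..11: 85 8D 69 56.
In big-endian order the high byte comes first in memory.
The bytes are already most-significant first: 0x858D6956.

0x858D6956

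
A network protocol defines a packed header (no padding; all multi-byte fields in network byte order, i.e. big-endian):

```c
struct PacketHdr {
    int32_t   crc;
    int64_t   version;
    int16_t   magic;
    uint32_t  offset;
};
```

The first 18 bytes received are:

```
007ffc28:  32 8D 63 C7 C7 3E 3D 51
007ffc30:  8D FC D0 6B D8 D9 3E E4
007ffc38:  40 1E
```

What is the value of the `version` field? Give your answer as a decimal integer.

-4089763991122030485

`version` follows `crc` (4 bytes), so it starts at byte offset 4 and occupies 8 bytes.
Bytes at offsets 4..11: C7 3E 3D 51 8D FC D0 6B.
Big-endian stores the most-significant byte at the lowest address.
The bytes are already most-significant first: 0xC73E3D518DFCD06B.
Top bit is set, so as a signed 64-bit value this is 0xC73E3D518DFCD06B − 2^64 = -4089763991122030485.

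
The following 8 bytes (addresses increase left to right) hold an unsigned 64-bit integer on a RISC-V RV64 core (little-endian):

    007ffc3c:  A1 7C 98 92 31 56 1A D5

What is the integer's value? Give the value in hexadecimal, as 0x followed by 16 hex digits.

0xD51A563192987CA1

Little-endian stores the least-significant byte at the lowest address.
Reassemble most-significant byte first: D5 1A 56 31 92 98 7C A1 → 0xD51A563192987CA1.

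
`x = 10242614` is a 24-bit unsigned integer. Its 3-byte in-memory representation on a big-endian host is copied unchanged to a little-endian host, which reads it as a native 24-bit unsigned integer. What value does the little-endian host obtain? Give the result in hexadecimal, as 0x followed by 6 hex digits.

10242614 in 24-bit hexadecimal is 0x9C4A36.
Stored big-endian, the bytes at ascending addresses are 9C 4A 36.
Read back as little-endian, the first byte is least significant, giving 0x364A9C.

0x364A9C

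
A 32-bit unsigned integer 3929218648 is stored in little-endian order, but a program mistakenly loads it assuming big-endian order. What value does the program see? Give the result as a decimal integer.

3929218648 in 32-bit hexadecimal is 0xEA331E58.
Stored little-endian, the bytes at ascending addresses are 58 1E 33 EA.
Read back as big-endian, the last byte is least significant, giving 0x581E33EA.
0x581E33EA = 1478374378.

1478374378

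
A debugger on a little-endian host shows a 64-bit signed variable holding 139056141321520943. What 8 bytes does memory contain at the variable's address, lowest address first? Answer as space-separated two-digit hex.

139056141321520943 in hexadecimal, padded to 64 bits, is 0x01EE06D2E34E472F.
Split into bytes (most-significant first): 01 EE 06 D2 E3 4E 47 2F.
Little-endian: lowest address holds the least-significant byte.
So at ascending addresses the bytes are 2F 47 4E E3 D2 06 EE 01.

2F 47 4E E3 D2 06 EE 01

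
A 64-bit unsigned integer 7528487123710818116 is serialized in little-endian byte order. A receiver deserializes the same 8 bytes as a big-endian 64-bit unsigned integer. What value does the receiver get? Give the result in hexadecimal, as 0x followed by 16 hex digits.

0x44B7E2C0268F7A68

7528487123710818116 in 64-bit hexadecimal is 0x687A8F26C0E2B744.
Stored little-endian, the bytes at ascending addresses are 44 B7 E2 C0 26 8F 7A 68.
Read back as big-endian, the last byte is least significant, giving 0x44B7E2C0268F7A68.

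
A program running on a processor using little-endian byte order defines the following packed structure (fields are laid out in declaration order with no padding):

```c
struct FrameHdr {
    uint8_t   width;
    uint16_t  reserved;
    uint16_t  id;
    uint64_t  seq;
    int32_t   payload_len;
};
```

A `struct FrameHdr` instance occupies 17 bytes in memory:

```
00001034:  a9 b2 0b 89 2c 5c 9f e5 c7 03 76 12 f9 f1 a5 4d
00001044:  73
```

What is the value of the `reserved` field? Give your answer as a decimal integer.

2994

`reserved` follows `width` (1 byte), so it starts at byte offset 1 and occupies 2 bytes.
Bytes at offsets 1..2: B2 0B.
Little-endian: lowest address holds the least-significant byte.
Reassemble most-significant byte first: 0B B2 → 0x0BB2.
0x0BB2 = 2994.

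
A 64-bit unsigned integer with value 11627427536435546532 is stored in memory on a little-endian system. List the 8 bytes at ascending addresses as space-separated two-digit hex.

A4 09 D6 58 BD EB 5C A1

11627427536435546532 in hexadecimal, padded to 64 bits, is 0xA15CEBBD58D609A4.
Split into bytes (most-significant first): A1 5C EB BD 58 D6 09 A4.
In little-endian order the low byte comes first in memory.
So at ascending addresses the bytes are A4 09 D6 58 BD EB 5C A1.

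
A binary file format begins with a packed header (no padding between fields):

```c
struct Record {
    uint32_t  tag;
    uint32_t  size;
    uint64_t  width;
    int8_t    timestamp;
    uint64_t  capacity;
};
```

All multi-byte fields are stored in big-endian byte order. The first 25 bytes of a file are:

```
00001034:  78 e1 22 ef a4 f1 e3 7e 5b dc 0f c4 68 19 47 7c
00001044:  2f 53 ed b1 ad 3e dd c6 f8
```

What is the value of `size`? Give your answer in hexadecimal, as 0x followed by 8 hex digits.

0xA4F1E37E

`size` follows `tag` (4 bytes), so it starts at byte offset 4 and occupies 4 bytes.
Bytes at offsets 4..7: A4 F1 E3 7E.
Big-endian stores the most-significant byte at the lowest address.
The bytes are already most-significant first: 0xA4F1E37E.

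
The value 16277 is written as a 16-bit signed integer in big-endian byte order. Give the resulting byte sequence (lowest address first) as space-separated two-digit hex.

16277 in hexadecimal, padded to 16 bits, is 0x3F95.
Split into bytes (most-significant first): 3F 95.
In big-endian order the high byte comes first in memory.
So the memory order matches the most-significant-first order: 3F 95.

3F 95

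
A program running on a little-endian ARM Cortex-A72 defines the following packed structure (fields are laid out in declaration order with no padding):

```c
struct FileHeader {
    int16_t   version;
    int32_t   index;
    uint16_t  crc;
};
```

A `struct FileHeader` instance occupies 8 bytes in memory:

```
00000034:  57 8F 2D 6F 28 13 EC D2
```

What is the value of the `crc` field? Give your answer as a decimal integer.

`crc` follows `version` (2 B), `index` (4 B), so it starts at offset 2 + 4 = 6 and occupies 2 bytes.
Bytes at offsets 6..7: EC D2.
Little-endian stores the least-significant byte at the lowest address.
Reassemble most-significant byte first: D2 EC → 0xD2EC.
0xD2EC = 53996.

53996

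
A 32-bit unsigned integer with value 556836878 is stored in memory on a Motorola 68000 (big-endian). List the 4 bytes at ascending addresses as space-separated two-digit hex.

21 30 A8 0E

556836878 in hexadecimal, padded to 32 bits, is 0x2130A80E.
Split into bytes (most-significant first): 21 30 A8 0E.
Big-endian stores the most-significant byte at the lowest address.
So the memory order matches the most-significant-first order: 21 30 A8 0E.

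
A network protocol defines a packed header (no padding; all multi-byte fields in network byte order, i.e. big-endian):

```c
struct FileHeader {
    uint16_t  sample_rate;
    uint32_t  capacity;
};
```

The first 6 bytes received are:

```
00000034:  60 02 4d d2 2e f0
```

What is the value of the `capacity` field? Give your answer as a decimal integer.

`capacity` follows `sample_rate` (2 bytes), so it starts at byte offset 2 and occupies 4 bytes.
Bytes at offsets 2..5: 4D D2 2E F0.
Big-endian: lowest address holds the most-significant byte.
The bytes are already most-significant first: 0x4DD22EF0.
0x4DD22EF0 = 1305620208.

1305620208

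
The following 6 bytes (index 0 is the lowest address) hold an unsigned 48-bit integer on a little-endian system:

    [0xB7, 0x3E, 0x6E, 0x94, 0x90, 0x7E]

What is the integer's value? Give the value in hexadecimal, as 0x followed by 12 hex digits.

In little-endian order the low byte comes first in memory.
Reassemble most-significant byte first: 7E 90 94 6E 3E B7 → 0x7E90946E3EB7.

0x7E90946E3EB7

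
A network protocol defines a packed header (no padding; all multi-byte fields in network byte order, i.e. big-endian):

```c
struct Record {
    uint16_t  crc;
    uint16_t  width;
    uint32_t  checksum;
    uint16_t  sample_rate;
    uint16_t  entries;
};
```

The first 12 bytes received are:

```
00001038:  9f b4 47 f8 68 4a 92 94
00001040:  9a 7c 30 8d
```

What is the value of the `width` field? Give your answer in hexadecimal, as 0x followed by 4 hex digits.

0x47F8

`width` follows `crc` (2 bytes), so it starts at byte offset 2 and occupies 2 bytes.
Bytes at offsets 2..3: 47 F8.
In big-endian order the high byte comes first in memory.
The bytes are already most-significant first: 0x47F8.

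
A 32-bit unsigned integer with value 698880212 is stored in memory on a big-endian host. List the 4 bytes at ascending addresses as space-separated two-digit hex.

29 A8 10 D4

698880212 in hexadecimal, padded to 32 bits, is 0x29A810D4.
Split into bytes (most-significant first): 29 A8 10 D4.
Big-endian stores the most-significant byte at the lowest address.
So the memory order matches the most-significant-first order: 29 A8 10 D4.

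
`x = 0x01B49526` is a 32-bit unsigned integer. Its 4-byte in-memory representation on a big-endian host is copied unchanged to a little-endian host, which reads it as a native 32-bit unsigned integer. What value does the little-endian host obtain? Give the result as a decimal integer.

647345153

Stored big-endian, the bytes at ascending addresses are 01 B4 95 26.
Read back as little-endian, the first byte is least significant, giving 0x2695B401.
0x2695B401 = 647345153.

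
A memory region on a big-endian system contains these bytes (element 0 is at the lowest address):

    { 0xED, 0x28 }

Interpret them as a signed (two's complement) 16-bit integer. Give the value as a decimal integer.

-4824

In big-endian order the high byte comes first in memory.
The bytes are already most-significant first: 0xED28.
Top bit is set, so as a signed 16-bit value this is 0xED28 − 2^16 = -4824.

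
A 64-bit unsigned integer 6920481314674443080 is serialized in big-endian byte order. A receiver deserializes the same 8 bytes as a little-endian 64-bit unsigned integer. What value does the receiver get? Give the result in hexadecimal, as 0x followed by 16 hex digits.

6920481314674443080 in 64-bit hexadecimal is 0x600A7D16E3E60348.
Stored big-endian, the bytes at ascending addresses are 60 0A 7D 16 E3 E6 03 48.
Read back as little-endian, the first byte is least significant, giving 0x4803E6E3167D0A60.

0x4803E6E3167D0A60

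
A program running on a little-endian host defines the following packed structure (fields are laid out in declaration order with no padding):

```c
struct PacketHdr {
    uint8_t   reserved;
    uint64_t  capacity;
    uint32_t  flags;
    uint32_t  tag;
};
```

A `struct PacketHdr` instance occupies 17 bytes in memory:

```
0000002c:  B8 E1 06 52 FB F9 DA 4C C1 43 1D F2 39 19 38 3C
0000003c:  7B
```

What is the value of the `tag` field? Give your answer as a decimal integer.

`tag` follows `reserved` (1 B), `capacity` (8 B), `flags` (4 B), so it starts at offset 1 + 8 + 4 = 13 and occupies 4 bytes.
Bytes at offsets 13..16: 19 38 3C 7B.
In little-endian order the low byte comes first in memory.
Reassemble most-significant byte first: 7B 3C 38 19 → 0x7B3C3819.
0x7B3C3819 = 2067544089.

2067544089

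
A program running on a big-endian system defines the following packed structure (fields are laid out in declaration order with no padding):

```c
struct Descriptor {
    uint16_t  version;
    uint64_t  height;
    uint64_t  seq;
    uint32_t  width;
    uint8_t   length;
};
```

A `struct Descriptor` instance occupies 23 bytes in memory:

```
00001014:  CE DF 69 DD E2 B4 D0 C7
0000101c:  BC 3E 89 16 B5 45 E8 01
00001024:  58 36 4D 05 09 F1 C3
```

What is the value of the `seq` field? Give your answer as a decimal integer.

9878282144533534774

`seq` follows `version` (2 B), `height` (8 B), so it starts at offset 2 + 8 = 10 and occupies 8 bytes.
Bytes at offsets 10..17: 89 16 B5 45 E8 01 58 36.
Big-endian: lowest address holds the most-significant byte.
The bytes are already most-significant first: 0x8916B545E8015836.
0x8916B545E8015836 = 9878282144533534774.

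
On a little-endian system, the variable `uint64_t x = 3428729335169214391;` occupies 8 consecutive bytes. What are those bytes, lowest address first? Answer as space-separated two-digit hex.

3428729335169214391 in hexadecimal, padded to 64 bits, is 0x2F954B2A05B8E7B7.
Split into bytes (most-significant first): 2F 95 4B 2A 05 B8 E7 B7.
Little-endian: lowest address holds the least-significant byte.
So at ascending addresses the bytes are B7 E7 B8 05 2A 4B 95 2F.

B7 E7 B8 05 2A 4B 95 2F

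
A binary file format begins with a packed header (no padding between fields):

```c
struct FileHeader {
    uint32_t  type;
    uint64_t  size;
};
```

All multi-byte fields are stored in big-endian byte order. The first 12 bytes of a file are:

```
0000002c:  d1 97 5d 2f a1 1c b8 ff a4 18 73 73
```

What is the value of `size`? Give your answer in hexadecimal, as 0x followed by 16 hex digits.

0xA11CB8FFA4187373

`size` follows `type` (4 bytes), so it starts at byte offset 4 and occupies 8 bytes.
Bytes at offsets 4..11: A1 1C B8 FF A4 18 73 73.
In big-endian order the high byte comes first in memory.
The bytes are already most-significant first: 0xA11CB8FFA4187373.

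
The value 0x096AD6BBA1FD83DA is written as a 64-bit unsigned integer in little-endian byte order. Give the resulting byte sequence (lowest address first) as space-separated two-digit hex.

DA 83 FD A1 BB D6 6A 09

Split into bytes (most-significant first): 09 6A D6 BB A1 FD 83 DA.
In little-endian order the low byte comes first in memory.
So at ascending addresses the bytes are DA 83 FD A1 BB D6 6A 09.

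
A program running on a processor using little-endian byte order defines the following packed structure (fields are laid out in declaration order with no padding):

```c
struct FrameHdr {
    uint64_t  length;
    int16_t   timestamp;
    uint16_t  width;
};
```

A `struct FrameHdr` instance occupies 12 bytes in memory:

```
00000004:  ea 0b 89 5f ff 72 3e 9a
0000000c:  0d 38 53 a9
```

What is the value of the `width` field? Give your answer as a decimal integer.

`width` follows `length` (8 B), `timestamp` (2 B), so it starts at offset 8 + 2 = 10 and occupies 2 bytes.
Bytes at offsets 10..11: 53 A9.
In little-endian order the low byte comes first in memory.
Reassemble most-significant byte first: A9 53 → 0xA953.
0xA953 = 43347.

43347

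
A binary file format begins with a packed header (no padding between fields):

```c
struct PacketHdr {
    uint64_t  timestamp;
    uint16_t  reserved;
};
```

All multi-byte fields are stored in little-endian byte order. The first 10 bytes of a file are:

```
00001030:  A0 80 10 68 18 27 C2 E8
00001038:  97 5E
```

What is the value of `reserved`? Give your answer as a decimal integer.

24215

`reserved` follows `timestamp` (8 bytes), so it starts at byte offset 8 and occupies 2 bytes.
Bytes at offsets 8..9: 97 5E.
In little-endian order the low byte comes first in memory.
Reassemble most-significant byte first: 5E 97 → 0x5E97.
0x5E97 = 24215.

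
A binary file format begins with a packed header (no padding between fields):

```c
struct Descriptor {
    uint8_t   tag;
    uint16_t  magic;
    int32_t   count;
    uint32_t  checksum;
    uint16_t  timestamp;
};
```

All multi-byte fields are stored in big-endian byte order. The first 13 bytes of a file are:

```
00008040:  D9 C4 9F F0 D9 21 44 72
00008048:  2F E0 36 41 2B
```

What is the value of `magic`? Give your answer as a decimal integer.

50335

`magic` follows `tag` (1 byte), so it starts at byte offset 1 and occupies 2 bytes.
Bytes at offsets 1..2: C4 9F.
Big-endian: lowest address holds the most-significant byte.
The bytes are already most-significant first: 0xC49F.
0xC49F = 50335.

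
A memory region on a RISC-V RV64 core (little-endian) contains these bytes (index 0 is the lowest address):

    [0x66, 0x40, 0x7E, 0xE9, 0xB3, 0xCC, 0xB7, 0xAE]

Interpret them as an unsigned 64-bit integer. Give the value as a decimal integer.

Little-endian: lowest address holds the least-significant byte.
Reassemble most-significant byte first: AE B7 CC B3 E9 7E 40 66 → 0xAEB7CCB3E97E4066.
0xAEB7CCB3E97E4066 = 12589756356426088550.

12589756356426088550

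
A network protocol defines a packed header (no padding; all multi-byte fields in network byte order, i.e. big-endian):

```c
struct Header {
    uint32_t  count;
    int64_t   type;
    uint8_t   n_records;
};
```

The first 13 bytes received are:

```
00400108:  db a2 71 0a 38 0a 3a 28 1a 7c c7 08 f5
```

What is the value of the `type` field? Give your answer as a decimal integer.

`type` follows `count` (4 bytes), so it starts at byte offset 4 and occupies 8 bytes.
Bytes at offsets 4..11: 38 0A 3A 28 1A 7C C7 08.
Big-endian stores the most-significant byte at the lowest address.
The bytes are already most-significant first: 0x380A3A281A7CC708.
0x380A3A281A7CC708 = 4038103959808558856.

4038103959808558856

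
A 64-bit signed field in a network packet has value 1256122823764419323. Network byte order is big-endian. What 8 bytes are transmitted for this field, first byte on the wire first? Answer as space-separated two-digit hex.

1256122823764419323 in hexadecimal, padded to 64 bits, is 0x116EA50D90BD22FB.
Split into bytes (most-significant first): 11 6E A5 0D 90 BD 22 FB.
Big-endian stores the most-significant byte at the lowest address.
So the memory order matches the most-significant-first order: 11 6E A5 0D 90 BD 22 FB.

11 6E A5 0D 90 BD 22 FB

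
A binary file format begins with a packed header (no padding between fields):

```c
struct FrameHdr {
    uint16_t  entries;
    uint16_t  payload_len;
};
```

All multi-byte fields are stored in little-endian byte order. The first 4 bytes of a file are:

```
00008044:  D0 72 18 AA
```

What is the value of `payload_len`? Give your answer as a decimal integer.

`payload_len` follows `entries` (2 bytes), so it starts at byte offset 2 and occupies 2 bytes.
Bytes at offsets 2..3: 18 AA.
In little-endian order the low byte comes first in memory.
Reassemble most-significant byte first: AA 18 → 0xAA18.
0xAA18 = 43544.

43544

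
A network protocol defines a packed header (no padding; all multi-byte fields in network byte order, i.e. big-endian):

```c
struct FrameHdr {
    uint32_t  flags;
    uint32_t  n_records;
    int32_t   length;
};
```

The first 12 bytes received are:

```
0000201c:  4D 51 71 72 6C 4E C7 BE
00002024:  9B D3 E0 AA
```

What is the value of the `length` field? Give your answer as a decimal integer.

-1680613206

`length` follows `flags` (4 B), `n_records` (4 B), so it starts at offset 4 + 4 = 8 and occupies 4 bytes.
Bytes at offsets 8..11: 9B D3 E0 AA.
Big-endian: lowest address holds the most-significant byte.
The bytes are already most-significant first: 0x9BD3E0AA.
Top bit is set, so as a signed 32-bit value this is 0x9BD3E0AA − 2^32 = -1680613206.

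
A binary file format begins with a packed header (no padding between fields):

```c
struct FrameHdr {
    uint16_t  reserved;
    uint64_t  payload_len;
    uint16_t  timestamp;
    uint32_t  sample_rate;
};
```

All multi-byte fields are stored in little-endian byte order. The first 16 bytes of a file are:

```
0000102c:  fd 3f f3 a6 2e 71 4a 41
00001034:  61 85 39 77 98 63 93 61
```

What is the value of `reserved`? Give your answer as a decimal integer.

16381

`reserved` is the first field, at byte offset 0, occupying 2 bytes.
Bytes at offsets 0..1: FD 3F.
Little-endian stores the least-significant byte at the lowest address.
Reassemble most-significant byte first: 3F FD → 0x3FFD.
0x3FFD = 16381.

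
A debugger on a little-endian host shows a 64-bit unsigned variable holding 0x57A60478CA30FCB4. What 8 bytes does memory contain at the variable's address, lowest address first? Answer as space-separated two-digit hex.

B4 FC 30 CA 78 04 A6 57

Split into bytes (most-significant first): 57 A6 04 78 CA 30 FC B4.
Little-endian stores the least-significant byte at the lowest address.
So at ascending addresses the bytes are B4 FC 30 CA 78 04 A6 57.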